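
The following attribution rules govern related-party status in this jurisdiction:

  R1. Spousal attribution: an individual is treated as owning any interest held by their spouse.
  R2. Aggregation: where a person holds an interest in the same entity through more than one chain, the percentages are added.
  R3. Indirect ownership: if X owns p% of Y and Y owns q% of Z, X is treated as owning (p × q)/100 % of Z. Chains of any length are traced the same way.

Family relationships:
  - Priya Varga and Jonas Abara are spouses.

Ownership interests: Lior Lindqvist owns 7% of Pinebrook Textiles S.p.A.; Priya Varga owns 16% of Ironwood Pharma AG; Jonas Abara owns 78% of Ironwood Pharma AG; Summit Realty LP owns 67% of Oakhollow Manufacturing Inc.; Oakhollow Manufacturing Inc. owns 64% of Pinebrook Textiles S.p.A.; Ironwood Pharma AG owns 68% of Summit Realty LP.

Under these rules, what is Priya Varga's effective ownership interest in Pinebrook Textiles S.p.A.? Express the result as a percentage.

By spousal attribution (R1), Priya Varga is treated as also owning Jonas Abara's interest in Ironwood Pharma AG, giving 16% + 78% = 94%.
Chain via Ironwood Pharma AG → Summit Realty LP → Oakhollow Manufacturing Inc. (R3): 94% × 68% × 67% × 64% = 27.408896% of Pinebrook Textiles S.p.A.

27.408896%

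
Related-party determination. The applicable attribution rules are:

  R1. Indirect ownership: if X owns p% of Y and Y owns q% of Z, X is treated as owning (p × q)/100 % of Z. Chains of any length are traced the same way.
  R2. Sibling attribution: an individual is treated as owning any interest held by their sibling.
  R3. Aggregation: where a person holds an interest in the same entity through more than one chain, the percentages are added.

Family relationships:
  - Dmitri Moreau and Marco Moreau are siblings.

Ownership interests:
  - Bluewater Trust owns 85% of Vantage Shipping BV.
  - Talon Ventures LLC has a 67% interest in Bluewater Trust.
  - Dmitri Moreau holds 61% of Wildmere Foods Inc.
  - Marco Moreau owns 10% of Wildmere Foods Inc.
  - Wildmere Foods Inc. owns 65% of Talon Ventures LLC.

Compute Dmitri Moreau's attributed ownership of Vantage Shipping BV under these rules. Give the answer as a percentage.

26.282425%

By sibling attribution (R2), Dmitri Moreau is treated as also owning Marco Moreau's interest in Wildmere Foods Inc, giving 61% + 10% = 71%.
Chain via Wildmere Foods Inc. → Talon Ventures LLC → Bluewater Trust (R1): 71% × 65% × 67% × 85% = 26.282425% of Vantage Shipping BV.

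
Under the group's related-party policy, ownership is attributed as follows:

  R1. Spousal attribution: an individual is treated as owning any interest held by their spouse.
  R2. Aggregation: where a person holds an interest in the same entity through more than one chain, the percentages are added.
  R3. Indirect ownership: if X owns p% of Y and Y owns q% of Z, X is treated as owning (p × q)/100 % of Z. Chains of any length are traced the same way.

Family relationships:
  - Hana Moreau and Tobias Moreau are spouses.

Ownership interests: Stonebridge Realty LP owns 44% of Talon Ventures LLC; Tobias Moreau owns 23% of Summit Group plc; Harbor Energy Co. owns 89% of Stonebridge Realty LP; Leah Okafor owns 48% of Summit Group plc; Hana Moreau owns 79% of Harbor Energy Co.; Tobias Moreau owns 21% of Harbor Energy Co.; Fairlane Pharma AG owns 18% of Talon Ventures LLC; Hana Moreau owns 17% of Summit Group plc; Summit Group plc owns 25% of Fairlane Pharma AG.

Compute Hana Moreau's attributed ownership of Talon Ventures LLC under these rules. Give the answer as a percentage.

By spousal attribution (R1), Hana Moreau is treated as also owning Tobias Moreau's interest in Harbor Energy Co, giving 79% + 21% = 100%.
By spousal attribution (R1), Hana Moreau is treated as also owning Tobias Moreau's interest in Summit Group plc, giving 17% + 23% = 40%.
Chain via Harbor Energy Co. → Stonebridge Realty LP (R3): 100% × 89% × 44% = 39.16% of Talon Ventures LLC.
Chain via Summit Group plc → Fairlane Pharma AG (R3): 40% × 25% × 18% = 1.8% of Talon Ventures LLC.
Aggregating (R2): 39.16% + 1.8% = 40.96%.

40.96%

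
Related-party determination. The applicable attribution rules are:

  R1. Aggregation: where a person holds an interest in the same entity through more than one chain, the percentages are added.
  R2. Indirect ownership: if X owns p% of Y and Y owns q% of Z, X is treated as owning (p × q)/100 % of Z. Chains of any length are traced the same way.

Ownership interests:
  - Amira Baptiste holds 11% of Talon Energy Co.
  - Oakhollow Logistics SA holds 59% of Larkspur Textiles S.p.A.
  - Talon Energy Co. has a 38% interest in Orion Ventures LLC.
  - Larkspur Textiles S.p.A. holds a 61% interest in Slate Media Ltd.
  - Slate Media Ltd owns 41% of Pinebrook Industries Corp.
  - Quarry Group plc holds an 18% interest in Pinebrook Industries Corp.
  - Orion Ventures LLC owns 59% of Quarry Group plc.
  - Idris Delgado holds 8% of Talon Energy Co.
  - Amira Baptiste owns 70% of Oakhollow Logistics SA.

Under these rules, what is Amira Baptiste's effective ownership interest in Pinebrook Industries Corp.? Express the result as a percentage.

10.773046%

Chain via Oakhollow Logistics SA → Larkspur Textiles S.p.A. → Slate Media Ltd (R2): 70% × 59% × 61% × 41% = 10.32913% of Pinebrook Industries Corp.
Chain via Talon Energy Co. → Orion Ventures LLC → Quarry Group plc (R2): 11% × 38% × 59% × 18% = 0.443916% of Pinebrook Industries Corp.
Aggregating (R1): 10.32913% + 0.443916% = 10.773046%.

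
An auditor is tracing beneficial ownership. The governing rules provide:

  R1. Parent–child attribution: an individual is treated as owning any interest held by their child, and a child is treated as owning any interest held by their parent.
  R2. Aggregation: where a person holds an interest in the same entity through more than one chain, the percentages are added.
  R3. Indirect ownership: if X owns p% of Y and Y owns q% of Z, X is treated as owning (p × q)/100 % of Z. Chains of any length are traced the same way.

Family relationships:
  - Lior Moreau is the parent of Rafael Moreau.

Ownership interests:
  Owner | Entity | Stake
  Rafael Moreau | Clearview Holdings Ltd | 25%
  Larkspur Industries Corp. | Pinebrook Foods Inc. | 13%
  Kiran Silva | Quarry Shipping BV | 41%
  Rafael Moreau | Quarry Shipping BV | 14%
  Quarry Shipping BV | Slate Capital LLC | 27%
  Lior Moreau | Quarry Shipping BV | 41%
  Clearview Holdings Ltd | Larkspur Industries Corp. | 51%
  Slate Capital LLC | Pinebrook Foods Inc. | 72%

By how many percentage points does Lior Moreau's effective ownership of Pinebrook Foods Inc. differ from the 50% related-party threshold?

By parent–child attribution (R1), Lior Moreau is treated as also owning Rafael Moreau's interest in Quarry Shipping BV, giving 41% + 14% = 55%.
By parent–child attribution (R1), Lior Moreau is treated as owning Rafael Moreau's 25% interest in Clearview Holdings Ltd.
Chain via Quarry Shipping BV → Slate Capital LLC (R3): 55% × 27% × 72% = 10.692% of Pinebrook Foods Inc.
Chain via Clearview Holdings Ltd → Larkspur Industries Corp. (R3): 25% × 51% × 13% = 1.6575% of Pinebrook Foods Inc.
Aggregating (R2): 10.692% + 1.6575% = 12.3495%.
12.3495% falls short of the 50% threshold by 37.6505 percentage points.

37.6505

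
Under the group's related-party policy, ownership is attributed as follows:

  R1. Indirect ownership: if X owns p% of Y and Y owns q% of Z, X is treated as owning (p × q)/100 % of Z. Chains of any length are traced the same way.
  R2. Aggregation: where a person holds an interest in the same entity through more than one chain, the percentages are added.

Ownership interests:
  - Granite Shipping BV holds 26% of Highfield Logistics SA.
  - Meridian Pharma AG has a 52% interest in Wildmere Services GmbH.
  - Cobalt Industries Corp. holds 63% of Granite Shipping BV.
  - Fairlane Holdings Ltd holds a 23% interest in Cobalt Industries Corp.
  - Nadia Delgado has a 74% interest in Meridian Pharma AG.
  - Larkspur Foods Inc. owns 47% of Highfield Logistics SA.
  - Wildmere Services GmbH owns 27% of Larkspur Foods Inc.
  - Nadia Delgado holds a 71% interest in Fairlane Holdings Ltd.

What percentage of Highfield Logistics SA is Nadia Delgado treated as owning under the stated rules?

7.557966%

Chain via Fairlane Holdings Ltd → Cobalt Industries Corp. → Granite Shipping BV (R1): 71% × 23% × 63% × 26% = 2.674854% of Highfield Logistics SA.
Chain via Meridian Pharma AG → Wildmere Services GmbH → Larkspur Foods Inc. (R1): 74% × 52% × 27% × 47% = 4.883112% of Highfield Logistics SA.
Aggregating (R2): 2.674854% + 4.883112% = 7.557966%.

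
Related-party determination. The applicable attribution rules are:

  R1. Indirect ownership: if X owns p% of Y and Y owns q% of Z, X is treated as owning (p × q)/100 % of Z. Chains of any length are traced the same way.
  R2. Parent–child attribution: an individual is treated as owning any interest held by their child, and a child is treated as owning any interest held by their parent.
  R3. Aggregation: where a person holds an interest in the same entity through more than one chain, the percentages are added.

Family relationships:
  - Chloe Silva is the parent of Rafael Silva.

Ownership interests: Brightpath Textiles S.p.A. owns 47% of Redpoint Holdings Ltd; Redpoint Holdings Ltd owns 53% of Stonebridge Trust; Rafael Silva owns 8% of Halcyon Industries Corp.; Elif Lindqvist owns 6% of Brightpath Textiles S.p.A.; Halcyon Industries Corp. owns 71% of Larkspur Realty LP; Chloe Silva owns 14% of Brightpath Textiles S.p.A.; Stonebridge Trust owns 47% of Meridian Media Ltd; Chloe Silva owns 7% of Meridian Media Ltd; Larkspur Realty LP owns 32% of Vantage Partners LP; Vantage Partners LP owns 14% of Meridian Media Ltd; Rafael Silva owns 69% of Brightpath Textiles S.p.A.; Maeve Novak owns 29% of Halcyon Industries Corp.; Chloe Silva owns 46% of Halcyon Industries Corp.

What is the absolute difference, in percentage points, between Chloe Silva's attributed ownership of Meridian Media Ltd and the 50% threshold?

31.564977

By parent–child attribution (R2), Chloe Silva is treated as also owning Rafael Silva's interest in Brightpath Textiles S.p.A, giving 14% + 69% = 83%.
By parent–child attribution (R2), Chloe Silva is treated as also owning Rafael Silva's interest in Halcyon Industries Corp, giving 46% + 8% = 54%.
Chain via Brightpath Textiles S.p.A. → Redpoint Holdings Ltd → Stonebridge Trust (R1): 83% × 47% × 53% × 47% = 9.717391% of Meridian Media Ltd.
Chain via Halcyon Industries Corp. → Larkspur Realty LP → Vantage Partners LP (R1): 54% × 71% × 32% × 14% = 1.717632% of Meridian Media Ltd.
Direct interest in Meridian Media Ltd: 7%.
Aggregating (R3): 9.717391% + 1.717632% + 7% = 18.435023%.
18.435023% falls short of the 50% threshold by 31.564977 percentage points.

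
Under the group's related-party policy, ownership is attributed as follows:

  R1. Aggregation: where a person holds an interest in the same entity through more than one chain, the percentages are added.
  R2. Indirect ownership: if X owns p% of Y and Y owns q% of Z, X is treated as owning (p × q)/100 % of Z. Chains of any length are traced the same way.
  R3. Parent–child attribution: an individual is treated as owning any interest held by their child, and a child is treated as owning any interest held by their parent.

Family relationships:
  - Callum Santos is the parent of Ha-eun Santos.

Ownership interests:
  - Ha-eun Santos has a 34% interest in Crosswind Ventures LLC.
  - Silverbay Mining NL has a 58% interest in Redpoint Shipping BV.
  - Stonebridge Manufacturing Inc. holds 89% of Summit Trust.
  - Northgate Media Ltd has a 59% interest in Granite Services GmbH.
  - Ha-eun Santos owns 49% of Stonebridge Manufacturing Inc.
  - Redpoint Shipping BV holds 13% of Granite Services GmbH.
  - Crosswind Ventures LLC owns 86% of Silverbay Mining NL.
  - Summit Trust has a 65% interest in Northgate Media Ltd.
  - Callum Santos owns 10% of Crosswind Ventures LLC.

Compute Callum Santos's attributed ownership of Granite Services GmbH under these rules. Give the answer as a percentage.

19.577571%

By parent–child attribution (R3), Callum Santos is treated as also owning Ha-eun Santos's interest in Crosswind Ventures LLC, giving 10% + 34% = 44%.
By parent–child attribution (R3), Callum Santos is treated as owning Ha-eun Santos's 49% interest in Stonebridge Manufacturing Inc.
Chain via Crosswind Ventures LLC → Silverbay Mining NL → Redpoint Shipping BV (R2): 44% × 86% × 58% × 13% = 2.853136% of Granite Services GmbH.
Chain via Stonebridge Manufacturing Inc. → Summit Trust → Northgate Media Ltd (R2): 49% × 89% × 65% × 59% = 16.724435% of Granite Services GmbH.
Aggregating (R1): 2.853136% + 16.724435% = 19.577571%.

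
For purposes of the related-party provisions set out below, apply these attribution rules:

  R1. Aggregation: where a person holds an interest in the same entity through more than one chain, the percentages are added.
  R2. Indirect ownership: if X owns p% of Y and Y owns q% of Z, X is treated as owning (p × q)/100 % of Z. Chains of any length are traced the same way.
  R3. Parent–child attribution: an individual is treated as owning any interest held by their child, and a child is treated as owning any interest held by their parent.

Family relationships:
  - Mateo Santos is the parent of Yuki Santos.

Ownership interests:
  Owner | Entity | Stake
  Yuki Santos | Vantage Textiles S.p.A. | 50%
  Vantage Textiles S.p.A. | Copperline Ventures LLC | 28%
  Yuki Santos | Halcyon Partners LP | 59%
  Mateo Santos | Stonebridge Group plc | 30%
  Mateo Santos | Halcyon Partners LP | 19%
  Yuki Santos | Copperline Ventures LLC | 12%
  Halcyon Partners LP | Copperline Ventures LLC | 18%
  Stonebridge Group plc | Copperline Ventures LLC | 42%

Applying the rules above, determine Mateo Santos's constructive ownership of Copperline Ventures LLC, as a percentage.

52.64%

By parent–child attribution (R3), Mateo Santos is treated as also owning Yuki Santos's interest in Halcyon Partners LP, giving 19% + 59% = 78%.
By parent–child attribution (R3), Mateo Santos is treated as owning Yuki Santos's 50% interest in Vantage Textiles S.p.A.
By parent–child attribution (R3), Mateo Santos is treated as owning Yuki Santos's 12% interest in Copperline Ventures LLC.
Chain via Stonebridge Group plc (R2): 30% × 42% = 12.6% of Copperline Ventures LLC.
Chain via Halcyon Partners LP (R2): 78% × 18% = 14.04% of Copperline Ventures LLC.
Chain via Vantage Textiles S.p.A. (R2): 50% × 28% = 14% of Copperline Ventures LLC.
Direct interest in Copperline Ventures LLC: 12%.
Aggregating (R1): 12.6% + 14.04% + 14% + 12% = 52.64%.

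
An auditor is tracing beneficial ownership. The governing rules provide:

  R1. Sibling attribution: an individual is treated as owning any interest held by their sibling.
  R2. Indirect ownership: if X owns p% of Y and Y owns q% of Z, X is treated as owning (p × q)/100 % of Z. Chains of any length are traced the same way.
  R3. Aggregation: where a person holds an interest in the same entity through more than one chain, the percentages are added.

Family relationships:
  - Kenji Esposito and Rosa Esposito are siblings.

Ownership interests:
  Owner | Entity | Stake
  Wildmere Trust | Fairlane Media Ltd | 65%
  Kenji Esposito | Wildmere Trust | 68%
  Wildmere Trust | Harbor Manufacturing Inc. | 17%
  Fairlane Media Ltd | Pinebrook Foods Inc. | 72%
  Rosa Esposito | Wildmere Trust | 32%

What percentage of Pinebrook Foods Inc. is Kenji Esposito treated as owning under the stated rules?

46.8%

By sibling attribution (R1), Kenji Esposito is treated as also owning Rosa Esposito's interest in Wildmere Trust, giving 68% + 32% = 100%.
Chain via Wildmere Trust → Fairlane Media Ltd (R2): 100% × 65% × 72% = 46.8% of Pinebrook Foods Inc.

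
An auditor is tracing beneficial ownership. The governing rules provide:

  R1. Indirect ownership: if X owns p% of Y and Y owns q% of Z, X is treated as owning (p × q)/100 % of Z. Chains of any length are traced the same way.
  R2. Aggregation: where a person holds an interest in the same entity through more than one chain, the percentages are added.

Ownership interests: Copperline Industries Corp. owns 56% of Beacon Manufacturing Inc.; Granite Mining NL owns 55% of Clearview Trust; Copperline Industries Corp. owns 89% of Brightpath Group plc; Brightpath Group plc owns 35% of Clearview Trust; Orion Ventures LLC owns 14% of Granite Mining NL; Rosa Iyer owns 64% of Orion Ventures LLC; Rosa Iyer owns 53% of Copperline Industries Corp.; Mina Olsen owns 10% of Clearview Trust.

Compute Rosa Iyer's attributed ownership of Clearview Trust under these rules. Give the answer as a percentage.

Chain via Orion Ventures LLC → Granite Mining NL (R1): 64% × 14% × 55% = 4.928% of Clearview Trust.
Chain via Copperline Industries Corp. → Brightpath Group plc (R1): 53% × 89% × 35% = 16.5095% of Clearview Trust.
Aggregating (R2): 4.928% + 16.5095% = 21.4375%.

21.4375%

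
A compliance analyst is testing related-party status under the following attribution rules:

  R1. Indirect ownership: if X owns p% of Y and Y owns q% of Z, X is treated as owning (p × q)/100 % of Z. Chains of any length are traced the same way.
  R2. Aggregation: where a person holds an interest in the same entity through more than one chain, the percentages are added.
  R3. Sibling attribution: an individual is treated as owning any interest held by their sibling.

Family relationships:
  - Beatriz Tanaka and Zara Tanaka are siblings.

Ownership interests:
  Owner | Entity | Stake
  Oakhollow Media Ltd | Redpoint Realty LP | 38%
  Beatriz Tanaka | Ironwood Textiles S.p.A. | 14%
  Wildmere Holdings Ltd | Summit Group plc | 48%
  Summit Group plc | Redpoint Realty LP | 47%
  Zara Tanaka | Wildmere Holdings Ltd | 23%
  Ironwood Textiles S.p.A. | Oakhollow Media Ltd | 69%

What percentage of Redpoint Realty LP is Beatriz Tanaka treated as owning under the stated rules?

By sibling attribution (R3), Beatriz Tanaka is treated as owning Zara Tanaka's 23% interest in Wildmere Holdings Ltd.
Chain via Ironwood Textiles S.p.A. → Oakhollow Media Ltd (R1): 14% × 69% × 38% = 3.6708% of Redpoint Realty LP.
Chain via Wildmere Holdings Ltd → Summit Group plc (R1): 23% × 48% × 47% = 5.1888% of Redpoint Realty LP.
Aggregating (R2): 3.6708% + 5.1888% = 8.8596%.

8.8596%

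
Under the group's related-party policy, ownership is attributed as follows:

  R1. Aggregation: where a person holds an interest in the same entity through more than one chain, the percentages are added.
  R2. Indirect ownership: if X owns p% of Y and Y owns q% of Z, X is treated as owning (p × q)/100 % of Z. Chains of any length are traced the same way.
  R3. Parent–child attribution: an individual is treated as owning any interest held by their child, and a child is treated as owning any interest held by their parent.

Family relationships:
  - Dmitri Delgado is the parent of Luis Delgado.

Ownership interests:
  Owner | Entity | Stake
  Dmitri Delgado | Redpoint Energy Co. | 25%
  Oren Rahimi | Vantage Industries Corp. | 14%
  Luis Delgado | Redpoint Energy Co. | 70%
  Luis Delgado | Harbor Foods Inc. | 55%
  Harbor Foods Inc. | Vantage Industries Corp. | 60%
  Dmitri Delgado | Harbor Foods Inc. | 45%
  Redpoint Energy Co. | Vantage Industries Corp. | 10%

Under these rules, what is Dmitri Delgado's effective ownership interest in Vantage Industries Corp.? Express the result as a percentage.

By parent–child attribution (R3), Dmitri Delgado is treated as also owning Luis Delgado's interest in Harbor Foods Inc, giving 45% + 55% = 100%.
By parent–child attribution (R3), Dmitri Delgado is treated as also owning Luis Delgado's interest in Redpoint Energy Co, giving 25% + 70% = 95%.
Chain via Harbor Foods Inc. (R2): 100% × 60% = 60% of Vantage Industries Corp.
Chain via Redpoint Energy Co. (R2): 95% × 10% = 9.5% of Vantage Industries Corp.
Aggregating (R1): 60% + 9.5% = 69.5%.

69.5%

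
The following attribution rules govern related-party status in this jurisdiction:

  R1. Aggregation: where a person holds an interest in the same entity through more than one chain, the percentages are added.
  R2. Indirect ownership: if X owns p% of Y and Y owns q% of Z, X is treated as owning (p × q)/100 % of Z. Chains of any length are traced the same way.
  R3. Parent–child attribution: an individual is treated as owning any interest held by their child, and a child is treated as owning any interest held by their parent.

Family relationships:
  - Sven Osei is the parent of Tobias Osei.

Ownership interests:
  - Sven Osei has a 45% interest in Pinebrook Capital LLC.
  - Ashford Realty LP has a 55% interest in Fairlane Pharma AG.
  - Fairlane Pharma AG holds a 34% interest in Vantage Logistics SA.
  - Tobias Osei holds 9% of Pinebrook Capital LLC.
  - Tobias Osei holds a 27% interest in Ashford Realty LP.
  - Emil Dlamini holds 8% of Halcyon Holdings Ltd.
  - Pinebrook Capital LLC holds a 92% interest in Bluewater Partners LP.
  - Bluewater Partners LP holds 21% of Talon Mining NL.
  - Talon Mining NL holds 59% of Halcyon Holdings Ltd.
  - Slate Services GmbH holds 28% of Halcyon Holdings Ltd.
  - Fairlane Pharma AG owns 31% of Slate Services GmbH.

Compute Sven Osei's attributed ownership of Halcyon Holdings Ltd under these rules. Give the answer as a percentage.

By parent–child attribution (R3), Sven Osei is treated as also owning Tobias Osei's interest in Pinebrook Capital LLC, giving 45% + 9% = 54%.
By parent–child attribution (R3), Sven Osei is treated as owning Tobias Osei's 27% interest in Ashford Realty LP.
Chain via Pinebrook Capital LLC → Bluewater Partners LP → Talon Mining NL (R2): 54% × 92% × 21% × 59% = 6.155352% of Halcyon Holdings Ltd.
Chain via Ashford Realty LP → Fairlane Pharma AG → Slate Services GmbH (R2): 27% × 55% × 31% × 28% = 1.28898% of Halcyon Holdings Ltd.
Aggregating (R1): 6.155352% + 1.28898% = 7.444332%.

7.444332%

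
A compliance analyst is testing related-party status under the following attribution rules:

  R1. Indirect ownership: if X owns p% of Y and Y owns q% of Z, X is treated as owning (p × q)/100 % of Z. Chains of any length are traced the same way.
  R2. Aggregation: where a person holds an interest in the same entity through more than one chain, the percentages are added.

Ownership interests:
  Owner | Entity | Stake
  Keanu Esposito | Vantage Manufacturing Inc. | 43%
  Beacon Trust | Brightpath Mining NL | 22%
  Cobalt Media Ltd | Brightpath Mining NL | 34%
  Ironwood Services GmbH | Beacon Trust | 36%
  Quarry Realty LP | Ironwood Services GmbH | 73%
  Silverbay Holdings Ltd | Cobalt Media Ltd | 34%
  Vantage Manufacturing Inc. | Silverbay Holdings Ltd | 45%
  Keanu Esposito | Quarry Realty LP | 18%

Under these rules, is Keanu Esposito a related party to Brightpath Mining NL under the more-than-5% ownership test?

No

Chain via Quarry Realty LP → Ironwood Services GmbH → Beacon Trust (R1): 18% × 73% × 36% × 22% = 1.040688% of Brightpath Mining NL.
Chain via Vantage Manufacturing Inc. → Silverbay Holdings Ltd → Cobalt Media Ltd (R1): 43% × 45% × 34% × 34% = 2.23686% of Brightpath Mining NL.
Aggregating (R2): 1.040688% + 2.23686% = 3.277548%.
3.277548% does not exceed the 5% threshold, so Keanu is not a related party to Brightpath Mining NL.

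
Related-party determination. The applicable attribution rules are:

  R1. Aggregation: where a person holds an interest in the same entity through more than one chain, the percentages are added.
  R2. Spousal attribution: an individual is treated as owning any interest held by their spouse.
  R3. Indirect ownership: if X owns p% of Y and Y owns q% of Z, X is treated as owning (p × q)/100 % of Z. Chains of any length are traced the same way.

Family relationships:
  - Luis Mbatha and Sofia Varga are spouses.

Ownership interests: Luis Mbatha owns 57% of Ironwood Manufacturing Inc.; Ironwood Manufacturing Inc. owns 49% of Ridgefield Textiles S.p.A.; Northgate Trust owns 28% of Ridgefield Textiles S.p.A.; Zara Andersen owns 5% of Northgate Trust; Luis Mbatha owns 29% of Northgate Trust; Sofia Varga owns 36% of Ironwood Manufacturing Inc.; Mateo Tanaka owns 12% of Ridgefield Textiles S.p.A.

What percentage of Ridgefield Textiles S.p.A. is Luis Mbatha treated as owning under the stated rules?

By spousal attribution (R2), Luis Mbatha is treated as also owning Sofia Varga's interest in Ironwood Manufacturing Inc, giving 57% + 36% = 93%.
Chain via Northgate Trust (R3): 29% × 28% = 8.12% of Ridgefield Textiles S.p.A.
Chain via Ironwood Manufacturing Inc. (R3): 93% × 49% = 45.57% of Ridgefield Textiles S.p.A.
Aggregating (R1): 8.12% + 45.57% = 53.69%.

53.69%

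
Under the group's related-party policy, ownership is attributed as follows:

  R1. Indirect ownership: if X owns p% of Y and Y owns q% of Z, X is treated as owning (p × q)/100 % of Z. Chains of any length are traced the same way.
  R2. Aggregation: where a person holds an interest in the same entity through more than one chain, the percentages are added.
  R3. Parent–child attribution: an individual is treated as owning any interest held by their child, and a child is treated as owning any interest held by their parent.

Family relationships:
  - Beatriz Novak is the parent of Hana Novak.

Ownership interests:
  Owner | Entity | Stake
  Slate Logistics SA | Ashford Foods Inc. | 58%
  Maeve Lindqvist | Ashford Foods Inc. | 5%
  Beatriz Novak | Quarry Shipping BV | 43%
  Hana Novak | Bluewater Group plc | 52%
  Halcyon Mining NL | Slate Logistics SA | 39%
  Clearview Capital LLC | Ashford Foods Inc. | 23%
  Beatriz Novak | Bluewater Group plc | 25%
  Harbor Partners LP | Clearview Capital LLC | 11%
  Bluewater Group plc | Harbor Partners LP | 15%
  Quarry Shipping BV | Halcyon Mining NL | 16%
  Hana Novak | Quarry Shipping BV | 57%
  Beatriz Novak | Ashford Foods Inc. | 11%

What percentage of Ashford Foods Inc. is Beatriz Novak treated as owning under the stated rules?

14.911415%

By parent–child attribution (R3), Beatriz Novak is treated as also owning Hana Novak's interest in Bluewater Group plc, giving 25% + 52% = 77%.
By parent–child attribution (R3), Beatriz Novak is treated as also owning Hana Novak's interest in Quarry Shipping BV, giving 43% + 57% = 100%.
Chain via Bluewater Group plc → Harbor Partners LP → Clearview Capital LLC (R1): 77% × 15% × 11% × 23% = 0.292215% of Ashford Foods Inc.
Chain via Quarry Shipping BV → Halcyon Mining NL → Slate Logistics SA (R1): 100% × 16% × 39% × 58% = 3.6192% of Ashford Foods Inc.
Direct interest in Ashford Foods Inc: 11%.
Aggregating (R2): 0.292215% + 3.6192% + 11% = 14.911415%.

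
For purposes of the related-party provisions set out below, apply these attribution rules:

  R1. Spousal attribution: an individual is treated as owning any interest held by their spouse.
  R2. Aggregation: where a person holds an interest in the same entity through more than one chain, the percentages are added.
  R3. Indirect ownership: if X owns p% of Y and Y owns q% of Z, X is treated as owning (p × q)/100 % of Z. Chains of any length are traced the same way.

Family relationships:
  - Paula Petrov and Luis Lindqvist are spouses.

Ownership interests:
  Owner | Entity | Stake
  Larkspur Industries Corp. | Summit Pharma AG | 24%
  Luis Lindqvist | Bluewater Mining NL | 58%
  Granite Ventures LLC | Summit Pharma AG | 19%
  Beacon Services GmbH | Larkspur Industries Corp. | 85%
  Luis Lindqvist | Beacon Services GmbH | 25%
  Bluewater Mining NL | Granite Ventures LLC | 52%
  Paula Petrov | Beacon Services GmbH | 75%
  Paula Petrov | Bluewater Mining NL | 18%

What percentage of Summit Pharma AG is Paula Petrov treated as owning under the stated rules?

By spousal attribution (R1), Paula Petrov is treated as also owning Luis Lindqvist's interest in Bluewater Mining NL, giving 18% + 58% = 76%.
By spousal attribution (R1), Paula Petrov is treated as also owning Luis Lindqvist's interest in Beacon Services GmbH, giving 75% + 25% = 100%.
Chain via Bluewater Mining NL → Granite Ventures LLC (R3): 76% × 52% × 19% = 7.5088% of Summit Pharma AG.
Chain via Beacon Services GmbH → Larkspur Industries Corp. (R3): 100% × 85% × 24% = 20.4% of Summit Pharma AG.
Aggregating (R2): 7.5088% + 20.4% = 27.9088%.

27.9088%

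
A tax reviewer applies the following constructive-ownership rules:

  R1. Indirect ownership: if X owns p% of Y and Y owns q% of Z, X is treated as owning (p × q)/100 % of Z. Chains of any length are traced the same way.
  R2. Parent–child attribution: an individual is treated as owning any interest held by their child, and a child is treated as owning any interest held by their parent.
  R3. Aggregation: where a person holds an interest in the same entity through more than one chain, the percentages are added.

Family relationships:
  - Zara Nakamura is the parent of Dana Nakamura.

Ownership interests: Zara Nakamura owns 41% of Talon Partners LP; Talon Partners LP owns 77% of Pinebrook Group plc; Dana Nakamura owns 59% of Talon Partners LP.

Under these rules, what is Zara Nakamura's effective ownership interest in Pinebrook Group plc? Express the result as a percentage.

77%

By parent–child attribution (R2), Zara Nakamura is treated as also owning Dana Nakamura's interest in Talon Partners LP, giving 41% + 59% = 100%.
Chain via Talon Partners LP (R1): 100% × 77% = 77% of Pinebrook Group plc.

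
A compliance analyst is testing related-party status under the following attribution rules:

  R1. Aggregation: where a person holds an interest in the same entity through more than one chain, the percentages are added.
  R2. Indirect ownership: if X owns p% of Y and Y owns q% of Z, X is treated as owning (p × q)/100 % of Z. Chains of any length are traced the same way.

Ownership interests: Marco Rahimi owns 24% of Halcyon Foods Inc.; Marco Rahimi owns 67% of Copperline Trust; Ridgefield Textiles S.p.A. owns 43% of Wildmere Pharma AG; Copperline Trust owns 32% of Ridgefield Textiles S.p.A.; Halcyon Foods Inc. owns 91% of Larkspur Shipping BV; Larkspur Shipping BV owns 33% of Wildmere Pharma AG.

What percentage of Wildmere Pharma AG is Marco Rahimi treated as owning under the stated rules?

16.4264%

Chain via Halcyon Foods Inc. → Larkspur Shipping BV (R2): 24% × 91% × 33% = 7.2072% of Wildmere Pharma AG.
Chain via Copperline Trust → Ridgefield Textiles S.p.A. (R2): 67% × 32% × 43% = 9.2192% of Wildmere Pharma AG.
Aggregating (R1): 7.2072% + 9.2192% = 16.4264%.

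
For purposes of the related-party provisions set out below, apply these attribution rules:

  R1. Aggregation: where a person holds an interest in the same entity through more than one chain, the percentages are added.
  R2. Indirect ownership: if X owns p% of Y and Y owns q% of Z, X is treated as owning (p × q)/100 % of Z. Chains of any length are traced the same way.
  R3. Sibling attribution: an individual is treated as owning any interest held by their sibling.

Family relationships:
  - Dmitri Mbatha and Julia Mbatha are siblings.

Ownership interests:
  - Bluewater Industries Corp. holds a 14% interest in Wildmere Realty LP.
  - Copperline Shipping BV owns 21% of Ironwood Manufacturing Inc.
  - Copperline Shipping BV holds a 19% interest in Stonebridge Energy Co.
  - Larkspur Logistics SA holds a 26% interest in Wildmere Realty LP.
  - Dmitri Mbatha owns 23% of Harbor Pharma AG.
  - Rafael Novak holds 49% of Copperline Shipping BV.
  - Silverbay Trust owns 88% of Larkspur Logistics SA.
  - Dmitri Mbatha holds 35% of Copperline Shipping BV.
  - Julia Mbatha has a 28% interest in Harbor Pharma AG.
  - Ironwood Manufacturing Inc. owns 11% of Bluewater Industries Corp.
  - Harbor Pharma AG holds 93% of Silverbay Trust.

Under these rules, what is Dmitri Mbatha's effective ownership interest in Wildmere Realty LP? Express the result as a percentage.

By sibling attribution (R3), Dmitri Mbatha is treated as also owning Julia Mbatha's interest in Harbor Pharma AG, giving 23% + 28% = 51%.
Chain via Copperline Shipping BV → Ironwood Manufacturing Inc. → Bluewater Industries Corp. (R2): 35% × 21% × 11% × 14% = 0.11319% of Wildmere Realty LP.
Chain via Harbor Pharma AG → Silverbay Trust → Larkspur Logistics SA (R2): 51% × 93% × 88% × 26% = 10.851984% of Wildmere Realty LP.
Aggregating (R1): 0.11319% + 10.851984% = 10.965174%.

10.965174%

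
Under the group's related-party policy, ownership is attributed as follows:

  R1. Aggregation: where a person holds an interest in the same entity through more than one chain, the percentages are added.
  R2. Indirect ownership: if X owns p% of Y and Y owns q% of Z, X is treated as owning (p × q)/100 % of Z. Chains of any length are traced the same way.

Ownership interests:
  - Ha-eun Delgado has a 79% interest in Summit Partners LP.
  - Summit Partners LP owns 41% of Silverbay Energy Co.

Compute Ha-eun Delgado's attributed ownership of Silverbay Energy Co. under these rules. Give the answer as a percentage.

32.39%

Chain via Summit Partners LP (R2): 79% × 41% = 32.39% of Silverbay Energy Co.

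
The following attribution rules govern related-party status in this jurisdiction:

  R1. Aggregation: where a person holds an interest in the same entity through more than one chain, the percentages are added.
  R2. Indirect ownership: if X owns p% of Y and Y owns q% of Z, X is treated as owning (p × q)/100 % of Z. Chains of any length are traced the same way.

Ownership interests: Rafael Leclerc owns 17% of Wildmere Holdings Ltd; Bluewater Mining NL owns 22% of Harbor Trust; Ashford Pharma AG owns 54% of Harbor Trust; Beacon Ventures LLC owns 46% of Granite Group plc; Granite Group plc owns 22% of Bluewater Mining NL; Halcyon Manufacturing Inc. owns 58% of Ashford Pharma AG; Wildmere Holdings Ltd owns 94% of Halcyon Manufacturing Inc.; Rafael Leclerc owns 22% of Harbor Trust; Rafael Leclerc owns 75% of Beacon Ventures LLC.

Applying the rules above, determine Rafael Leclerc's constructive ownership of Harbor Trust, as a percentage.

28.674736%

Chain via Beacon Ventures LLC → Granite Group plc → Bluewater Mining NL (R2): 75% × 46% × 22% × 22% = 1.6698% of Harbor Trust.
Chain via Wildmere Holdings Ltd → Halcyon Manufacturing Inc. → Ashford Pharma AG (R2): 17% × 94% × 58% × 54% = 5.004936% of Harbor Trust.
Direct interest in Harbor Trust: 22%.
Aggregating (R1): 1.6698% + 5.004936% + 22% = 28.674736%.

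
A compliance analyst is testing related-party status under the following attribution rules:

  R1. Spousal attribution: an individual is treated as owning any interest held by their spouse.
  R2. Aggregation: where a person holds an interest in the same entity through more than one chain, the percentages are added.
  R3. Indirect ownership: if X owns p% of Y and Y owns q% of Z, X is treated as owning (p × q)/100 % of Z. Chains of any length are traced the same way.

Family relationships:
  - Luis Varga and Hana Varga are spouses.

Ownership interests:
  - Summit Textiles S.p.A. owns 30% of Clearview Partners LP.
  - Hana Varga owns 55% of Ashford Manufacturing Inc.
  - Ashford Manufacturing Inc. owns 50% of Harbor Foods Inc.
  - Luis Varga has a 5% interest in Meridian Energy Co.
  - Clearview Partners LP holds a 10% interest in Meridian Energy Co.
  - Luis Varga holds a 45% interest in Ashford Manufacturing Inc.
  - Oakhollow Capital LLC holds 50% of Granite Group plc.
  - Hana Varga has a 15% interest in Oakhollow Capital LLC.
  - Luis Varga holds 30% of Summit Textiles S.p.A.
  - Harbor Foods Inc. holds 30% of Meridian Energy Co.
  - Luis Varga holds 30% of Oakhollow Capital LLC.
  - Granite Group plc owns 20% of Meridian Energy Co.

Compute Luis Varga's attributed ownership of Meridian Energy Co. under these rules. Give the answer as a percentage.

By spousal attribution (R1), Luis Varga is treated as also owning Hana Varga's interest in Ashford Manufacturing Inc, giving 45% + 55% = 100%.
By spousal attribution (R1), Luis Varga is treated as also owning Hana Varga's interest in Oakhollow Capital LLC, giving 30% + 15% = 45%.
Chain via Ashford Manufacturing Inc. → Harbor Foods Inc. (R3): 100% × 50% × 30% = 15% of Meridian Energy Co.
Chain via Oakhollow Capital LLC → Granite Group plc (R3): 45% × 50% × 20% = 4.5% of Meridian Energy Co.
Chain via Summit Textiles S.p.A. → Clearview Partners LP (R3): 30% × 30% × 10% = 0.9% of Meridian Energy Co.
Direct interest in Meridian Energy Co: 5%.
Aggregating (R2): 15% + 4.5% + 0.9% + 5% = 25.4%.

25.4%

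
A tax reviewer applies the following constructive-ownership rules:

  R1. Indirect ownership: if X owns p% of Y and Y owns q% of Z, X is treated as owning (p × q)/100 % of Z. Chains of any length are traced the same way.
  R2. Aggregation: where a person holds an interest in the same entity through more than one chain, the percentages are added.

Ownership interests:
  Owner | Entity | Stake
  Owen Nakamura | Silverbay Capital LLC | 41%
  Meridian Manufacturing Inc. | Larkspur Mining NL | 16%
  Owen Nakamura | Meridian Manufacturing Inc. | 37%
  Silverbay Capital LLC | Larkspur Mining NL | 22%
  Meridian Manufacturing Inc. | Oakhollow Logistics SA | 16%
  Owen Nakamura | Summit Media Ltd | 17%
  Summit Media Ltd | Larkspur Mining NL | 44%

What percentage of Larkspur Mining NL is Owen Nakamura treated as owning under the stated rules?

Chain via Silverbay Capital LLC (R1): 41% × 22% = 9.02% of Larkspur Mining NL.
Chain via Summit Media Ltd (R1): 17% × 44% = 7.48% of Larkspur Mining NL.
Chain via Meridian Manufacturing Inc. (R1): 37% × 16% = 5.92% of Larkspur Mining NL.
Aggregating (R2): 9.02% + 7.48% + 5.92% = 22.42%.

22.42%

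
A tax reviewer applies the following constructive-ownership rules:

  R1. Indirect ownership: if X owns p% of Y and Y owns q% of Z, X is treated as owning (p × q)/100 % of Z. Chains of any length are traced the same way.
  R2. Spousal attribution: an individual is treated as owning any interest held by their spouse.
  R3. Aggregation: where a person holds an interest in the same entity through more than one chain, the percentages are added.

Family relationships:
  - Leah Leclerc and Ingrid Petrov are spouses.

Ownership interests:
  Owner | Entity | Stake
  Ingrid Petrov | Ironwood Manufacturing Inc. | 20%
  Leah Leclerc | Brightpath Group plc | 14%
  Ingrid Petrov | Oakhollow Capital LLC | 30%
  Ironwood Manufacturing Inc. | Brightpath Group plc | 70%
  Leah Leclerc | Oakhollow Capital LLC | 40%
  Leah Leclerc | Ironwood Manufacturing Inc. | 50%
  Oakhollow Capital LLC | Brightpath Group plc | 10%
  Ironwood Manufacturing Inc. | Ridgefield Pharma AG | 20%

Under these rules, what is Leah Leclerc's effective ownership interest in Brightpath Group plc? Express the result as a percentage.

By spousal attribution (R2), Leah Leclerc is treated as also owning Ingrid Petrov's interest in Ironwood Manufacturing Inc, giving 50% + 20% = 70%.
By spousal attribution (R2), Leah Leclerc is treated as also owning Ingrid Petrov's interest in Oakhollow Capital LLC, giving 40% + 30% = 70%.
Chain via Ironwood Manufacturing Inc. (R1): 70% × 70% = 49% of Brightpath Group plc.
Chain via Oakhollow Capital LLC (R1): 70% × 10% = 7% of Brightpath Group plc.
Direct interest in Brightpath Group plc: 14%.
Aggregating (R3): 49% + 7% + 14% = 70%.

70%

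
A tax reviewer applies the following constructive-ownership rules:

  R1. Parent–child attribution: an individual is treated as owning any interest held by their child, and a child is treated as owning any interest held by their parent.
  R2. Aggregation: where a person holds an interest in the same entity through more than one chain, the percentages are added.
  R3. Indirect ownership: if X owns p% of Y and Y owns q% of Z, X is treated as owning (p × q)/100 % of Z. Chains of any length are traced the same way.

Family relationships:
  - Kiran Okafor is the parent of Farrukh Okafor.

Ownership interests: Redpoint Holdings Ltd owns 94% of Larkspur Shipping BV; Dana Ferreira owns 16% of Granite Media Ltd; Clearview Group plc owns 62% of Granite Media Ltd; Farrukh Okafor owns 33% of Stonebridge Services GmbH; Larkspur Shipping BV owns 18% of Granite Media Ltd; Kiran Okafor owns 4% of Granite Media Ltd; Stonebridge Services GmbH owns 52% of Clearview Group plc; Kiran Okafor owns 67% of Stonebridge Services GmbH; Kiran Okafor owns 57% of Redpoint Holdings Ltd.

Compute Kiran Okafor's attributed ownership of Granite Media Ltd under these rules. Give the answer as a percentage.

By parent–child attribution (R1), Kiran Okafor is treated as also owning Farrukh Okafor's interest in Stonebridge Services GmbH, giving 67% + 33% = 100%.
Chain via Stonebridge Services GmbH → Clearview Group plc (R3): 100% × 52% × 62% = 32.24% of Granite Media Ltd.
Chain via Redpoint Holdings Ltd → Larkspur Shipping BV (R3): 57% × 94% × 18% = 9.6444% of Granite Media Ltd.
Direct interest in Granite Media Ltd: 4%.
Aggregating (R2): 32.24% + 9.6444% + 4% = 45.8844%.

45.8844%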